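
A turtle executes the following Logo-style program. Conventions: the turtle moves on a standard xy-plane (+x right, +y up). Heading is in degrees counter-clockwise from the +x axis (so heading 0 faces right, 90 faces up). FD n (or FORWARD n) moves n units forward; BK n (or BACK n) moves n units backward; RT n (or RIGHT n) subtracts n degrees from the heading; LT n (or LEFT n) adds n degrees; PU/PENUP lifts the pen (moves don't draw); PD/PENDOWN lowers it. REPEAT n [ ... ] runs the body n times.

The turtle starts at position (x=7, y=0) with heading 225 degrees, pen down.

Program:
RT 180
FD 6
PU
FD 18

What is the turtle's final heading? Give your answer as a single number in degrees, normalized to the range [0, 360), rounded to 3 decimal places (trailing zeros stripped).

Answer: 45

Derivation:
Executing turtle program step by step:
Start: pos=(7,0), heading=225, pen down
RT 180: heading 225 -> 45
FD 6: (7,0) -> (11.243,4.243) [heading=45, draw]
PU: pen up
FD 18: (11.243,4.243) -> (23.971,16.971) [heading=45, move]
Final: pos=(23.971,16.971), heading=45, 1 segment(s) drawn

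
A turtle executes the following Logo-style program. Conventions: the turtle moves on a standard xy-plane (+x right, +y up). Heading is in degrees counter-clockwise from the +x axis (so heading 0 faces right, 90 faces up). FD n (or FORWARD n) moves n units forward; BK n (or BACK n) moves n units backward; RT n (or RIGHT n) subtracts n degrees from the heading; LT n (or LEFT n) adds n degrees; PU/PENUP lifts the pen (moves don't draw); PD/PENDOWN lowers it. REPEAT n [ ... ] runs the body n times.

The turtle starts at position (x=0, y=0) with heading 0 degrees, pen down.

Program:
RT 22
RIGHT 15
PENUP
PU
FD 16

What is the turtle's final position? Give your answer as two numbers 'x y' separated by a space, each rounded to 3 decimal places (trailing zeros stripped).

Answer: 12.778 -9.629

Derivation:
Executing turtle program step by step:
Start: pos=(0,0), heading=0, pen down
RT 22: heading 0 -> 338
RT 15: heading 338 -> 323
PU: pen up
PU: pen up
FD 16: (0,0) -> (12.778,-9.629) [heading=323, move]
Final: pos=(12.778,-9.629), heading=323, 0 segment(s) drawn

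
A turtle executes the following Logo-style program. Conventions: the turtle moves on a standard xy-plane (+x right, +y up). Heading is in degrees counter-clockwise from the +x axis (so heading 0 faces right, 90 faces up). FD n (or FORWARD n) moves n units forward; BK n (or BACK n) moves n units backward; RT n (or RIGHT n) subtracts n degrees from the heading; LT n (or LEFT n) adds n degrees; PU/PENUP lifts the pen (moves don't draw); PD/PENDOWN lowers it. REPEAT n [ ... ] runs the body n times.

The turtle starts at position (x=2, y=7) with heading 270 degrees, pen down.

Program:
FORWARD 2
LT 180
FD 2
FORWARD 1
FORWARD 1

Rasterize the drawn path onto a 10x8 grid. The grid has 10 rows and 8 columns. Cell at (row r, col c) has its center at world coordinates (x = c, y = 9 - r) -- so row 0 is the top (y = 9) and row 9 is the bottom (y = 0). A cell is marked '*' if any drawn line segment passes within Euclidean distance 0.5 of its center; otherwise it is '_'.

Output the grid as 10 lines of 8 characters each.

Answer: __*_____
__*_____
__*_____
__*_____
__*_____
________
________
________
________
________

Derivation:
Segment 0: (2,7) -> (2,5)
Segment 1: (2,5) -> (2,7)
Segment 2: (2,7) -> (2,8)
Segment 3: (2,8) -> (2,9)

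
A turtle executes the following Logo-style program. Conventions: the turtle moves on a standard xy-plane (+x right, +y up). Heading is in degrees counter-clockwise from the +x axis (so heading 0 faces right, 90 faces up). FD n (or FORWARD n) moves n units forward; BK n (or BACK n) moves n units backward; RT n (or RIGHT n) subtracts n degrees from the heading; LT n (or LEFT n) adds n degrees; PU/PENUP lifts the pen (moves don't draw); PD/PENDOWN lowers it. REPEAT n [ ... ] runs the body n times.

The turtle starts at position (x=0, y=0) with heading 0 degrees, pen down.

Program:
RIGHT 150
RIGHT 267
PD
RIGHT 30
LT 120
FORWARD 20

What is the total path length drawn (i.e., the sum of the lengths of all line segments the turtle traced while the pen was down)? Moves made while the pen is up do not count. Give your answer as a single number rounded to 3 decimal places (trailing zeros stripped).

Answer: 20

Derivation:
Executing turtle program step by step:
Start: pos=(0,0), heading=0, pen down
RT 150: heading 0 -> 210
RT 267: heading 210 -> 303
PD: pen down
RT 30: heading 303 -> 273
LT 120: heading 273 -> 33
FD 20: (0,0) -> (16.773,10.893) [heading=33, draw]
Final: pos=(16.773,10.893), heading=33, 1 segment(s) drawn

Segment lengths:
  seg 1: (0,0) -> (16.773,10.893), length = 20
Total = 20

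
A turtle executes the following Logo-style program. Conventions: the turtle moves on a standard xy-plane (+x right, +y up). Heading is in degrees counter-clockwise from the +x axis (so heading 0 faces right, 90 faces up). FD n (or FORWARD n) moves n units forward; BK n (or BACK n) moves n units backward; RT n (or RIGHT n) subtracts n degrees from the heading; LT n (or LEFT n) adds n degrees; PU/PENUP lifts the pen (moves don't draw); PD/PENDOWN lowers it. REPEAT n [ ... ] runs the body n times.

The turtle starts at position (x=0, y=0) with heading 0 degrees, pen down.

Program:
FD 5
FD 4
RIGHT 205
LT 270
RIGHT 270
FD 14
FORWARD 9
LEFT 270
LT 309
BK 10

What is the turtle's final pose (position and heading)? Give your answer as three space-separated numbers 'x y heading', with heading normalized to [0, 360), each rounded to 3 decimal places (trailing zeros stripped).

Executing turtle program step by step:
Start: pos=(0,0), heading=0, pen down
FD 5: (0,0) -> (5,0) [heading=0, draw]
FD 4: (5,0) -> (9,0) [heading=0, draw]
RT 205: heading 0 -> 155
LT 270: heading 155 -> 65
RT 270: heading 65 -> 155
FD 14: (9,0) -> (-3.688,5.917) [heading=155, draw]
FD 9: (-3.688,5.917) -> (-11.845,9.72) [heading=155, draw]
LT 270: heading 155 -> 65
LT 309: heading 65 -> 14
BK 10: (-11.845,9.72) -> (-21.548,7.301) [heading=14, draw]
Final: pos=(-21.548,7.301), heading=14, 5 segment(s) drawn

Answer: -21.548 7.301 14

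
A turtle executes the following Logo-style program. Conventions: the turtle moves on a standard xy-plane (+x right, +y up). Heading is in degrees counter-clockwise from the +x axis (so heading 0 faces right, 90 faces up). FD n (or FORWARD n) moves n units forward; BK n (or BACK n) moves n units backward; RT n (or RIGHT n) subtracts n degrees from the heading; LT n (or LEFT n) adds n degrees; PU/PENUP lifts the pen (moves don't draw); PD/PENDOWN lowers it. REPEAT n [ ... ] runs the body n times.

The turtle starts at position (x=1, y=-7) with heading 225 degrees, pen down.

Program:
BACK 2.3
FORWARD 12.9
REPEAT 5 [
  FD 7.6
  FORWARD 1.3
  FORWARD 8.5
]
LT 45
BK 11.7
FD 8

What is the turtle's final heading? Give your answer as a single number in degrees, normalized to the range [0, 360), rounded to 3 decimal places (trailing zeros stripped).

Answer: 270

Derivation:
Executing turtle program step by step:
Start: pos=(1,-7), heading=225, pen down
BK 2.3: (1,-7) -> (2.626,-5.374) [heading=225, draw]
FD 12.9: (2.626,-5.374) -> (-6.495,-14.495) [heading=225, draw]
REPEAT 5 [
  -- iteration 1/5 --
  FD 7.6: (-6.495,-14.495) -> (-11.869,-19.869) [heading=225, draw]
  FD 1.3: (-11.869,-19.869) -> (-12.789,-20.789) [heading=225, draw]
  FD 8.5: (-12.789,-20.789) -> (-18.799,-26.799) [heading=225, draw]
  -- iteration 2/5 --
  FD 7.6: (-18.799,-26.799) -> (-24.173,-32.173) [heading=225, draw]
  FD 1.3: (-24.173,-32.173) -> (-25.092,-33.092) [heading=225, draw]
  FD 8.5: (-25.092,-33.092) -> (-31.103,-39.103) [heading=225, draw]
  -- iteration 3/5 --
  FD 7.6: (-31.103,-39.103) -> (-36.477,-44.477) [heading=225, draw]
  FD 1.3: (-36.477,-44.477) -> (-37.396,-45.396) [heading=225, draw]
  FD 8.5: (-37.396,-45.396) -> (-43.406,-51.406) [heading=225, draw]
  -- iteration 4/5 --
  FD 7.6: (-43.406,-51.406) -> (-48.78,-56.78) [heading=225, draw]
  FD 1.3: (-48.78,-56.78) -> (-49.7,-57.7) [heading=225, draw]
  FD 8.5: (-49.7,-57.7) -> (-55.71,-63.71) [heading=225, draw]
  -- iteration 5/5 --
  FD 7.6: (-55.71,-63.71) -> (-61.084,-69.084) [heading=225, draw]
  FD 1.3: (-61.084,-69.084) -> (-62.003,-70.003) [heading=225, draw]
  FD 8.5: (-62.003,-70.003) -> (-68.014,-76.014) [heading=225, draw]
]
LT 45: heading 225 -> 270
BK 11.7: (-68.014,-76.014) -> (-68.014,-64.314) [heading=270, draw]
FD 8: (-68.014,-64.314) -> (-68.014,-72.314) [heading=270, draw]
Final: pos=(-68.014,-72.314), heading=270, 19 segment(s) drawn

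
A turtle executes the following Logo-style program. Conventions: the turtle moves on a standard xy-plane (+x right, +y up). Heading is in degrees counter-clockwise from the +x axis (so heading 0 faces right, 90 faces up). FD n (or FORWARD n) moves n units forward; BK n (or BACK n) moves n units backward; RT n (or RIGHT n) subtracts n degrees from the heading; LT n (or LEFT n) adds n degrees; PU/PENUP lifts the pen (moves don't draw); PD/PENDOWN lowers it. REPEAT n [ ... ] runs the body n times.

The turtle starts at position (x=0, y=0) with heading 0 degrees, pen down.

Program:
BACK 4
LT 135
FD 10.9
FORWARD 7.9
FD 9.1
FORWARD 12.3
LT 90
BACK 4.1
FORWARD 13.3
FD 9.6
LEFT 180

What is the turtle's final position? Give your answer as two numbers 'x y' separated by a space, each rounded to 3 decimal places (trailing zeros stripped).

Answer: -45.719 15.132

Derivation:
Executing turtle program step by step:
Start: pos=(0,0), heading=0, pen down
BK 4: (0,0) -> (-4,0) [heading=0, draw]
LT 135: heading 0 -> 135
FD 10.9: (-4,0) -> (-11.707,7.707) [heading=135, draw]
FD 7.9: (-11.707,7.707) -> (-17.294,13.294) [heading=135, draw]
FD 9.1: (-17.294,13.294) -> (-23.728,19.728) [heading=135, draw]
FD 12.3: (-23.728,19.728) -> (-32.426,28.426) [heading=135, draw]
LT 90: heading 135 -> 225
BK 4.1: (-32.426,28.426) -> (-29.527,31.325) [heading=225, draw]
FD 13.3: (-29.527,31.325) -> (-38.931,21.92) [heading=225, draw]
FD 9.6: (-38.931,21.92) -> (-45.719,15.132) [heading=225, draw]
LT 180: heading 225 -> 45
Final: pos=(-45.719,15.132), heading=45, 8 segment(s) drawn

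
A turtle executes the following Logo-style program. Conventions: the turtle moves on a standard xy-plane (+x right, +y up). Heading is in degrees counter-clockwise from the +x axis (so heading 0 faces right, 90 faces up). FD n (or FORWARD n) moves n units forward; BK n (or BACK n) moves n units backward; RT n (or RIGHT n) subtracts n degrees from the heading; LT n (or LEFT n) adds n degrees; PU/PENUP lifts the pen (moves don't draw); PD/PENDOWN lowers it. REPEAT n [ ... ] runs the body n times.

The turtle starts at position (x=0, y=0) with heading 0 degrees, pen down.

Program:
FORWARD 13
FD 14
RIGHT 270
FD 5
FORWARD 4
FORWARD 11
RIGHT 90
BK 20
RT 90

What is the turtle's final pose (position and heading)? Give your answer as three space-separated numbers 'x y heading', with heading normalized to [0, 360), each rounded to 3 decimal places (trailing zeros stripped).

Executing turtle program step by step:
Start: pos=(0,0), heading=0, pen down
FD 13: (0,0) -> (13,0) [heading=0, draw]
FD 14: (13,0) -> (27,0) [heading=0, draw]
RT 270: heading 0 -> 90
FD 5: (27,0) -> (27,5) [heading=90, draw]
FD 4: (27,5) -> (27,9) [heading=90, draw]
FD 11: (27,9) -> (27,20) [heading=90, draw]
RT 90: heading 90 -> 0
BK 20: (27,20) -> (7,20) [heading=0, draw]
RT 90: heading 0 -> 270
Final: pos=(7,20), heading=270, 6 segment(s) drawn

Answer: 7 20 270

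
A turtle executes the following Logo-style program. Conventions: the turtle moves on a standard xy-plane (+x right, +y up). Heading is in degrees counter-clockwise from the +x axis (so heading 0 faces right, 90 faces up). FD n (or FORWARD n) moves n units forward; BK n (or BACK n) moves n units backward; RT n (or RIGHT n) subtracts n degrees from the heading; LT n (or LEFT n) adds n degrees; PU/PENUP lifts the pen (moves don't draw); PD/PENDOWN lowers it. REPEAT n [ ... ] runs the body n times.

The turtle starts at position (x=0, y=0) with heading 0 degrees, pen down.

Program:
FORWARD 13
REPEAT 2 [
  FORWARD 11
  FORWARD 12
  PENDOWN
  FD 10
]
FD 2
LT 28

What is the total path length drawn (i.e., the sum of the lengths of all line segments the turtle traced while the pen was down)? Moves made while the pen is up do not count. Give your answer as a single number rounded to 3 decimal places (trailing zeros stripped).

Answer: 81

Derivation:
Executing turtle program step by step:
Start: pos=(0,0), heading=0, pen down
FD 13: (0,0) -> (13,0) [heading=0, draw]
REPEAT 2 [
  -- iteration 1/2 --
  FD 11: (13,0) -> (24,0) [heading=0, draw]
  FD 12: (24,0) -> (36,0) [heading=0, draw]
  PD: pen down
  FD 10: (36,0) -> (46,0) [heading=0, draw]
  -- iteration 2/2 --
  FD 11: (46,0) -> (57,0) [heading=0, draw]
  FD 12: (57,0) -> (69,0) [heading=0, draw]
  PD: pen down
  FD 10: (69,0) -> (79,0) [heading=0, draw]
]
FD 2: (79,0) -> (81,0) [heading=0, draw]
LT 28: heading 0 -> 28
Final: pos=(81,0), heading=28, 8 segment(s) drawn

Segment lengths:
  seg 1: (0,0) -> (13,0), length = 13
  seg 2: (13,0) -> (24,0), length = 11
  seg 3: (24,0) -> (36,0), length = 12
  seg 4: (36,0) -> (46,0), length = 10
  seg 5: (46,0) -> (57,0), length = 11
  seg 6: (57,0) -> (69,0), length = 12
  seg 7: (69,0) -> (79,0), length = 10
  seg 8: (79,0) -> (81,0), length = 2
Total = 81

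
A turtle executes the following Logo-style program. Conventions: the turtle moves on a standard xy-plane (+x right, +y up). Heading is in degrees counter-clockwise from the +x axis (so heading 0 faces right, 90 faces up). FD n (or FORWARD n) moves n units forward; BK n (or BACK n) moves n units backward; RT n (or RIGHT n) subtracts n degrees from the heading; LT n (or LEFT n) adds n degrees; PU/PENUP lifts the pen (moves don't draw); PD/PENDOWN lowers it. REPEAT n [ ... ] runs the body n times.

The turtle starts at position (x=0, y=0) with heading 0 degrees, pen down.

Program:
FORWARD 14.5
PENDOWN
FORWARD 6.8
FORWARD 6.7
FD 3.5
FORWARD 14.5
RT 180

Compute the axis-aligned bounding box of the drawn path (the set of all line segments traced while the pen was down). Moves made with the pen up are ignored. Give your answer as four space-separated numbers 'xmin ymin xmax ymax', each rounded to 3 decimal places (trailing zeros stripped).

Executing turtle program step by step:
Start: pos=(0,0), heading=0, pen down
FD 14.5: (0,0) -> (14.5,0) [heading=0, draw]
PD: pen down
FD 6.8: (14.5,0) -> (21.3,0) [heading=0, draw]
FD 6.7: (21.3,0) -> (28,0) [heading=0, draw]
FD 3.5: (28,0) -> (31.5,0) [heading=0, draw]
FD 14.5: (31.5,0) -> (46,0) [heading=0, draw]
RT 180: heading 0 -> 180
Final: pos=(46,0), heading=180, 5 segment(s) drawn

Segment endpoints: x in {0, 14.5, 21.3, 28, 31.5, 46}, y in {0}
xmin=0, ymin=0, xmax=46, ymax=0

Answer: 0 0 46 0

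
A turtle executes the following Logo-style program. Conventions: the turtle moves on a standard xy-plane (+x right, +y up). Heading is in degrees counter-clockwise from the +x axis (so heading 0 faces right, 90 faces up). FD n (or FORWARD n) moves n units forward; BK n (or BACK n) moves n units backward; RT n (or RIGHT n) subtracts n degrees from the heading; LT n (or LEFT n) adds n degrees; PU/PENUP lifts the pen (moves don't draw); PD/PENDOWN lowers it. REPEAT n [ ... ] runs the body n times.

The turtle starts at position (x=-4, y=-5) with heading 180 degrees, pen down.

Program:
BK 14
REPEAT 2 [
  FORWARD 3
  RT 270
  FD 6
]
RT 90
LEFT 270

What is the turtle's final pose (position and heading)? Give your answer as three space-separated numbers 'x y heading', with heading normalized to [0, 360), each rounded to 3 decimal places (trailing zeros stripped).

Executing turtle program step by step:
Start: pos=(-4,-5), heading=180, pen down
BK 14: (-4,-5) -> (10,-5) [heading=180, draw]
REPEAT 2 [
  -- iteration 1/2 --
  FD 3: (10,-5) -> (7,-5) [heading=180, draw]
  RT 270: heading 180 -> 270
  FD 6: (7,-5) -> (7,-11) [heading=270, draw]
  -- iteration 2/2 --
  FD 3: (7,-11) -> (7,-14) [heading=270, draw]
  RT 270: heading 270 -> 0
  FD 6: (7,-14) -> (13,-14) [heading=0, draw]
]
RT 90: heading 0 -> 270
LT 270: heading 270 -> 180
Final: pos=(13,-14), heading=180, 5 segment(s) drawn

Answer: 13 -14 180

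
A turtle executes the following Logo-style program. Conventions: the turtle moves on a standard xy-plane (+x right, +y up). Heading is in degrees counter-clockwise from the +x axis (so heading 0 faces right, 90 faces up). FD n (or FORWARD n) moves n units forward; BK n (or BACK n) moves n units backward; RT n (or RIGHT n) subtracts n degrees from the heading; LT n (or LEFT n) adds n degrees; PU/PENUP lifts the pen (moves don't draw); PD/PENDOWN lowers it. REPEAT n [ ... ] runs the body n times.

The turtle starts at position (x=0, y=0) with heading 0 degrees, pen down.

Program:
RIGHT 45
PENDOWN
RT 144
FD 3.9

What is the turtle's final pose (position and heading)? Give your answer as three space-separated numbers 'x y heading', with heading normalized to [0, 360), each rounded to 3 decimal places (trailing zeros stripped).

Executing turtle program step by step:
Start: pos=(0,0), heading=0, pen down
RT 45: heading 0 -> 315
PD: pen down
RT 144: heading 315 -> 171
FD 3.9: (0,0) -> (-3.852,0.61) [heading=171, draw]
Final: pos=(-3.852,0.61), heading=171, 1 segment(s) drawn

Answer: -3.852 0.61 171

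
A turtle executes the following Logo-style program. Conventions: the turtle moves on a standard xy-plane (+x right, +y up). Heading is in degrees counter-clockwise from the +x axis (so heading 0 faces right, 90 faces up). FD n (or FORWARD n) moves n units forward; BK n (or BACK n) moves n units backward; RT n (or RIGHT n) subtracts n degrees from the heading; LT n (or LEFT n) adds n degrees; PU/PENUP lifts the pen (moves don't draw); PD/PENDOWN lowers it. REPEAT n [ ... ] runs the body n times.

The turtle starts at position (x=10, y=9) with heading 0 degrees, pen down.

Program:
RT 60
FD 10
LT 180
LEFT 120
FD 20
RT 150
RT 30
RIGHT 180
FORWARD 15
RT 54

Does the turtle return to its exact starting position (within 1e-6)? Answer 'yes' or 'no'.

Answer: no

Derivation:
Executing turtle program step by step:
Start: pos=(10,9), heading=0, pen down
RT 60: heading 0 -> 300
FD 10: (10,9) -> (15,0.34) [heading=300, draw]
LT 180: heading 300 -> 120
LT 120: heading 120 -> 240
FD 20: (15,0.34) -> (5,-16.981) [heading=240, draw]
RT 150: heading 240 -> 90
RT 30: heading 90 -> 60
RT 180: heading 60 -> 240
FD 15: (5,-16.981) -> (-2.5,-29.971) [heading=240, draw]
RT 54: heading 240 -> 186
Final: pos=(-2.5,-29.971), heading=186, 3 segment(s) drawn

Start position: (10, 9)
Final position: (-2.5, -29.971)
Distance = 40.927; >= 1e-6 -> NOT closed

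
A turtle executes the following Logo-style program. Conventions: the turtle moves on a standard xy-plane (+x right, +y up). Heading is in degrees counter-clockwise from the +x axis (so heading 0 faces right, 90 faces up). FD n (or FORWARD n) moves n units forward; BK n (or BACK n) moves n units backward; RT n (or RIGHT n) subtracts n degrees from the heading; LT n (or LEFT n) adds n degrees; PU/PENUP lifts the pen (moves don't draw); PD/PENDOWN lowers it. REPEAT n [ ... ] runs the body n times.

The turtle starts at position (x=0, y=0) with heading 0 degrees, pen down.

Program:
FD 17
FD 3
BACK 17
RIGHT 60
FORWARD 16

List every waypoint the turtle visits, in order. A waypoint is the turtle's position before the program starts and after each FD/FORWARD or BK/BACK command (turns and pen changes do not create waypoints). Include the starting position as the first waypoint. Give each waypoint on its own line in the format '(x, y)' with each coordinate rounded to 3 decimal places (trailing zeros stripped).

Answer: (0, 0)
(17, 0)
(20, 0)
(3, 0)
(11, -13.856)

Derivation:
Executing turtle program step by step:
Start: pos=(0,0), heading=0, pen down
FD 17: (0,0) -> (17,0) [heading=0, draw]
FD 3: (17,0) -> (20,0) [heading=0, draw]
BK 17: (20,0) -> (3,0) [heading=0, draw]
RT 60: heading 0 -> 300
FD 16: (3,0) -> (11,-13.856) [heading=300, draw]
Final: pos=(11,-13.856), heading=300, 4 segment(s) drawn
Waypoints (5 total):
(0, 0)
(17, 0)
(20, 0)
(3, 0)
(11, -13.856)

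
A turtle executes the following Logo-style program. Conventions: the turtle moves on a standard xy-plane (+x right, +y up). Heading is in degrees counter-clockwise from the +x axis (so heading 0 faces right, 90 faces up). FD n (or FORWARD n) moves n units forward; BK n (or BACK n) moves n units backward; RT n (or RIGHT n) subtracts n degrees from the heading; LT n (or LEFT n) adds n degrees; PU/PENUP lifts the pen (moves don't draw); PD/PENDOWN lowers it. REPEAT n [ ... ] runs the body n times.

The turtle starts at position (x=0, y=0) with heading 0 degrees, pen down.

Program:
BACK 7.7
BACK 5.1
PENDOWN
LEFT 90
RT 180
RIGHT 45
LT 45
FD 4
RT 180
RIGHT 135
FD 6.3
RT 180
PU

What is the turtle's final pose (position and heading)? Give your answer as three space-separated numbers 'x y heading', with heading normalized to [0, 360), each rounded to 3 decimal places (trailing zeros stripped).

Answer: -8.345 -8.455 135

Derivation:
Executing turtle program step by step:
Start: pos=(0,0), heading=0, pen down
BK 7.7: (0,0) -> (-7.7,0) [heading=0, draw]
BK 5.1: (-7.7,0) -> (-12.8,0) [heading=0, draw]
PD: pen down
LT 90: heading 0 -> 90
RT 180: heading 90 -> 270
RT 45: heading 270 -> 225
LT 45: heading 225 -> 270
FD 4: (-12.8,0) -> (-12.8,-4) [heading=270, draw]
RT 180: heading 270 -> 90
RT 135: heading 90 -> 315
FD 6.3: (-12.8,-4) -> (-8.345,-8.455) [heading=315, draw]
RT 180: heading 315 -> 135
PU: pen up
Final: pos=(-8.345,-8.455), heading=135, 4 segment(s) drawn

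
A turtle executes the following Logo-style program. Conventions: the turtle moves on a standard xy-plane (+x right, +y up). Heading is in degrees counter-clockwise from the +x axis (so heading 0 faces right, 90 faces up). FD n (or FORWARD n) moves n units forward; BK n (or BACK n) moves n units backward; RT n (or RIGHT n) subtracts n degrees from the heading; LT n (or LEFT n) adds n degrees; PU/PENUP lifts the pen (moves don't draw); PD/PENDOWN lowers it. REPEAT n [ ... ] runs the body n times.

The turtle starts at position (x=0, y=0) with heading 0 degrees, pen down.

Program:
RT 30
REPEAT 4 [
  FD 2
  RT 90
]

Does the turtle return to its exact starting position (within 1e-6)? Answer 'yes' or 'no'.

Executing turtle program step by step:
Start: pos=(0,0), heading=0, pen down
RT 30: heading 0 -> 330
REPEAT 4 [
  -- iteration 1/4 --
  FD 2: (0,0) -> (1.732,-1) [heading=330, draw]
  RT 90: heading 330 -> 240
  -- iteration 2/4 --
  FD 2: (1.732,-1) -> (0.732,-2.732) [heading=240, draw]
  RT 90: heading 240 -> 150
  -- iteration 3/4 --
  FD 2: (0.732,-2.732) -> (-1,-1.732) [heading=150, draw]
  RT 90: heading 150 -> 60
  -- iteration 4/4 --
  FD 2: (-1,-1.732) -> (0,0) [heading=60, draw]
  RT 90: heading 60 -> 330
]
Final: pos=(0,0), heading=330, 4 segment(s) drawn

Start position: (0, 0)
Final position: (0, 0)
Distance = 0; < 1e-6 -> CLOSED

Answer: yes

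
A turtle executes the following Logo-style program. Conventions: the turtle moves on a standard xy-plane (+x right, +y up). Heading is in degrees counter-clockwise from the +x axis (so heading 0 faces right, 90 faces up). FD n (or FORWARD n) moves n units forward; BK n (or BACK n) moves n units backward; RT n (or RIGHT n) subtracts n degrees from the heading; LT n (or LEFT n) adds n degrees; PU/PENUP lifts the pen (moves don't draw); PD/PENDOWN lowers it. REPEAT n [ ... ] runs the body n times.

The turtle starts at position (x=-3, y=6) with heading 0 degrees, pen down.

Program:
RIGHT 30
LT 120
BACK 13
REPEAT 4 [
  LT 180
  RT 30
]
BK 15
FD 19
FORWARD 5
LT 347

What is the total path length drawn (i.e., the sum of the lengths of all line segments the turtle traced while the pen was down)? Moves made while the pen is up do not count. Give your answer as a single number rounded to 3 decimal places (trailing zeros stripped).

Executing turtle program step by step:
Start: pos=(-3,6), heading=0, pen down
RT 30: heading 0 -> 330
LT 120: heading 330 -> 90
BK 13: (-3,6) -> (-3,-7) [heading=90, draw]
REPEAT 4 [
  -- iteration 1/4 --
  LT 180: heading 90 -> 270
  RT 30: heading 270 -> 240
  -- iteration 2/4 --
  LT 180: heading 240 -> 60
  RT 30: heading 60 -> 30
  -- iteration 3/4 --
  LT 180: heading 30 -> 210
  RT 30: heading 210 -> 180
  -- iteration 4/4 --
  LT 180: heading 180 -> 0
  RT 30: heading 0 -> 330
]
BK 15: (-3,-7) -> (-15.99,0.5) [heading=330, draw]
FD 19: (-15.99,0.5) -> (0.464,-9) [heading=330, draw]
FD 5: (0.464,-9) -> (4.794,-11.5) [heading=330, draw]
LT 347: heading 330 -> 317
Final: pos=(4.794,-11.5), heading=317, 4 segment(s) drawn

Segment lengths:
  seg 1: (-3,6) -> (-3,-7), length = 13
  seg 2: (-3,-7) -> (-15.99,0.5), length = 15
  seg 3: (-15.99,0.5) -> (0.464,-9), length = 19
  seg 4: (0.464,-9) -> (4.794,-11.5), length = 5
Total = 52

Answer: 52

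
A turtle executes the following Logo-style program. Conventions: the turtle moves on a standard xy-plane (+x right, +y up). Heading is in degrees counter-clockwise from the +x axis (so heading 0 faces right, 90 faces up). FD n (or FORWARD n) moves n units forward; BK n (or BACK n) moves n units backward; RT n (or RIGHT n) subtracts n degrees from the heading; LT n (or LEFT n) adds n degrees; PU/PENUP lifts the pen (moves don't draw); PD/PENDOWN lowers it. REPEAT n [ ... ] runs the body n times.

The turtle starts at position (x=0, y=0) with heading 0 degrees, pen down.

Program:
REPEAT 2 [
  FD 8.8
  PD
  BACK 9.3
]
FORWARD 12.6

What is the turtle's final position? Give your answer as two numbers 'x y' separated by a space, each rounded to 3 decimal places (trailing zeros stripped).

Answer: 11.6 0

Derivation:
Executing turtle program step by step:
Start: pos=(0,0), heading=0, pen down
REPEAT 2 [
  -- iteration 1/2 --
  FD 8.8: (0,0) -> (8.8,0) [heading=0, draw]
  PD: pen down
  BK 9.3: (8.8,0) -> (-0.5,0) [heading=0, draw]
  -- iteration 2/2 --
  FD 8.8: (-0.5,0) -> (8.3,0) [heading=0, draw]
  PD: pen down
  BK 9.3: (8.3,0) -> (-1,0) [heading=0, draw]
]
FD 12.6: (-1,0) -> (11.6,0) [heading=0, draw]
Final: pos=(11.6,0), heading=0, 5 segment(s) drawn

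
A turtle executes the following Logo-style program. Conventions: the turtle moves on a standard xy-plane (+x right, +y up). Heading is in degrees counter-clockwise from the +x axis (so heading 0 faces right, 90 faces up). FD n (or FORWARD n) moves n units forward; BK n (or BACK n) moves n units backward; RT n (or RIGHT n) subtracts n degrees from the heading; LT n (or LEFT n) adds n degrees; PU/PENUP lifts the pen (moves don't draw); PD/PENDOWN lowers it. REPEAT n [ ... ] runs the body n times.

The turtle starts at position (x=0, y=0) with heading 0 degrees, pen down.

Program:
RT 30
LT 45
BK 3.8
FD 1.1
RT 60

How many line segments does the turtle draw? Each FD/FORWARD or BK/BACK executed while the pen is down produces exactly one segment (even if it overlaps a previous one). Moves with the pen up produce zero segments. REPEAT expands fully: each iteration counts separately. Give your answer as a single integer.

Answer: 2

Derivation:
Executing turtle program step by step:
Start: pos=(0,0), heading=0, pen down
RT 30: heading 0 -> 330
LT 45: heading 330 -> 15
BK 3.8: (0,0) -> (-3.671,-0.984) [heading=15, draw]
FD 1.1: (-3.671,-0.984) -> (-2.608,-0.699) [heading=15, draw]
RT 60: heading 15 -> 315
Final: pos=(-2.608,-0.699), heading=315, 2 segment(s) drawn
Segments drawn: 2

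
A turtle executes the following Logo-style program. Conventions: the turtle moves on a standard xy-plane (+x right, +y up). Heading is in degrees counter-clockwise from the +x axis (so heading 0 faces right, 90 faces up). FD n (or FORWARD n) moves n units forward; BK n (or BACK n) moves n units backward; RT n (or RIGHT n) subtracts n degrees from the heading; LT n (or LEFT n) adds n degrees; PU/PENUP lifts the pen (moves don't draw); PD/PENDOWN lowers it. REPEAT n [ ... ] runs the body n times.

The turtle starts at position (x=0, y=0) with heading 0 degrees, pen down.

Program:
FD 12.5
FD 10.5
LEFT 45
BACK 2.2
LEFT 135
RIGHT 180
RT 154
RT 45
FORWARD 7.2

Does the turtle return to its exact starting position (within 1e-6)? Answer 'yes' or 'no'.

Answer: no

Derivation:
Executing turtle program step by step:
Start: pos=(0,0), heading=0, pen down
FD 12.5: (0,0) -> (12.5,0) [heading=0, draw]
FD 10.5: (12.5,0) -> (23,0) [heading=0, draw]
LT 45: heading 0 -> 45
BK 2.2: (23,0) -> (21.444,-1.556) [heading=45, draw]
LT 135: heading 45 -> 180
RT 180: heading 180 -> 0
RT 154: heading 0 -> 206
RT 45: heading 206 -> 161
FD 7.2: (21.444,-1.556) -> (14.637,0.788) [heading=161, draw]
Final: pos=(14.637,0.788), heading=161, 4 segment(s) drawn

Start position: (0, 0)
Final position: (14.637, 0.788)
Distance = 14.658; >= 1e-6 -> NOT closed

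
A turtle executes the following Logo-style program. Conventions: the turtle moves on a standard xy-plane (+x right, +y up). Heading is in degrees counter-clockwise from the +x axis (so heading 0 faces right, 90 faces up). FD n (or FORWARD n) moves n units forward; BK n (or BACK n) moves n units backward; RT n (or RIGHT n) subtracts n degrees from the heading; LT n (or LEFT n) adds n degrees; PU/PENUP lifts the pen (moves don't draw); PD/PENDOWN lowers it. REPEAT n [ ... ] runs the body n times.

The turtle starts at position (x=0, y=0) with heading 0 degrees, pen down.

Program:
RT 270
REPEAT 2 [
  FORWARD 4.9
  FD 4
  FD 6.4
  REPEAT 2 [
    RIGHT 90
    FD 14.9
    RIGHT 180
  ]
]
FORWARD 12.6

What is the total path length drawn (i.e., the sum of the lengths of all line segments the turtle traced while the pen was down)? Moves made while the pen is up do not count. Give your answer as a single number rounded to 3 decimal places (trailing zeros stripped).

Answer: 102.8

Derivation:
Executing turtle program step by step:
Start: pos=(0,0), heading=0, pen down
RT 270: heading 0 -> 90
REPEAT 2 [
  -- iteration 1/2 --
  FD 4.9: (0,0) -> (0,4.9) [heading=90, draw]
  FD 4: (0,4.9) -> (0,8.9) [heading=90, draw]
  FD 6.4: (0,8.9) -> (0,15.3) [heading=90, draw]
  REPEAT 2 [
    -- iteration 1/2 --
    RT 90: heading 90 -> 0
    FD 14.9: (0,15.3) -> (14.9,15.3) [heading=0, draw]
    RT 180: heading 0 -> 180
    -- iteration 2/2 --
    RT 90: heading 180 -> 90
    FD 14.9: (14.9,15.3) -> (14.9,30.2) [heading=90, draw]
    RT 180: heading 90 -> 270
  ]
  -- iteration 2/2 --
  FD 4.9: (14.9,30.2) -> (14.9,25.3) [heading=270, draw]
  FD 4: (14.9,25.3) -> (14.9,21.3) [heading=270, draw]
  FD 6.4: (14.9,21.3) -> (14.9,14.9) [heading=270, draw]
  REPEAT 2 [
    -- iteration 1/2 --
    RT 90: heading 270 -> 180
    FD 14.9: (14.9,14.9) -> (0,14.9) [heading=180, draw]
    RT 180: heading 180 -> 0
    -- iteration 2/2 --
    RT 90: heading 0 -> 270
    FD 14.9: (0,14.9) -> (0,0) [heading=270, draw]
    RT 180: heading 270 -> 90
  ]
]
FD 12.6: (0,0) -> (0,12.6) [heading=90, draw]
Final: pos=(0,12.6), heading=90, 11 segment(s) drawn

Segment lengths:
  seg 1: (0,0) -> (0,4.9), length = 4.9
  seg 2: (0,4.9) -> (0,8.9), length = 4
  seg 3: (0,8.9) -> (0,15.3), length = 6.4
  seg 4: (0,15.3) -> (14.9,15.3), length = 14.9
  seg 5: (14.9,15.3) -> (14.9,30.2), length = 14.9
  seg 6: (14.9,30.2) -> (14.9,25.3), length = 4.9
  seg 7: (14.9,25.3) -> (14.9,21.3), length = 4
  seg 8: (14.9,21.3) -> (14.9,14.9), length = 6.4
  seg 9: (14.9,14.9) -> (0,14.9), length = 14.9
  seg 10: (0,14.9) -> (0,0), length = 14.9
  seg 11: (0,0) -> (0,12.6), length = 12.6
Total = 102.8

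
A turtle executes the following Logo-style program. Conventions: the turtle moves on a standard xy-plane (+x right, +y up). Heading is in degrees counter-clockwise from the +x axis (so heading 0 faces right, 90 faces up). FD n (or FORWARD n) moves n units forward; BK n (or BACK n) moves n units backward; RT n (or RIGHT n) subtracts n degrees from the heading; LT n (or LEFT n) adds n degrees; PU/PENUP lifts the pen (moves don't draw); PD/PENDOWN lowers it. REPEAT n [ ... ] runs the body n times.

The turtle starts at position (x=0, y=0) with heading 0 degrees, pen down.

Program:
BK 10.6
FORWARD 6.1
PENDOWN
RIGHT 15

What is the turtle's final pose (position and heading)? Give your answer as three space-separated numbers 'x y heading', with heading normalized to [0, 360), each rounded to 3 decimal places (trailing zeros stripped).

Executing turtle program step by step:
Start: pos=(0,0), heading=0, pen down
BK 10.6: (0,0) -> (-10.6,0) [heading=0, draw]
FD 6.1: (-10.6,0) -> (-4.5,0) [heading=0, draw]
PD: pen down
RT 15: heading 0 -> 345
Final: pos=(-4.5,0), heading=345, 2 segment(s) drawn

Answer: -4.5 0 345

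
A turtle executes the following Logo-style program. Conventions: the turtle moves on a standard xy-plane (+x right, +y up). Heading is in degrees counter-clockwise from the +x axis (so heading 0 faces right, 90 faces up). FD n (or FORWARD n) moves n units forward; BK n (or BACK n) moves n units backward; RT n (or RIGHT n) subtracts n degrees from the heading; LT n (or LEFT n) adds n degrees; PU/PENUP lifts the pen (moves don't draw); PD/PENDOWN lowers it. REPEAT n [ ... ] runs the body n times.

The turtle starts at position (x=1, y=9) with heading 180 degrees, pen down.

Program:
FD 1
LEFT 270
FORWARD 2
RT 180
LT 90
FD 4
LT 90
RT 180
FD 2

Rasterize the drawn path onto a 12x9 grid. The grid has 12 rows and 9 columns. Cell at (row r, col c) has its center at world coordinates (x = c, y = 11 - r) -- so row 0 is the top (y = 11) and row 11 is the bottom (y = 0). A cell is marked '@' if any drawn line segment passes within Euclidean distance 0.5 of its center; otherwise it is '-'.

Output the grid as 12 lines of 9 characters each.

Answer: @@@@@----
@---@----
@@--@----
---------
---------
---------
---------
---------
---------
---------
---------
---------

Derivation:
Segment 0: (1,9) -> (0,9)
Segment 1: (0,9) -> (0,11)
Segment 2: (0,11) -> (4,11)
Segment 3: (4,11) -> (4,9)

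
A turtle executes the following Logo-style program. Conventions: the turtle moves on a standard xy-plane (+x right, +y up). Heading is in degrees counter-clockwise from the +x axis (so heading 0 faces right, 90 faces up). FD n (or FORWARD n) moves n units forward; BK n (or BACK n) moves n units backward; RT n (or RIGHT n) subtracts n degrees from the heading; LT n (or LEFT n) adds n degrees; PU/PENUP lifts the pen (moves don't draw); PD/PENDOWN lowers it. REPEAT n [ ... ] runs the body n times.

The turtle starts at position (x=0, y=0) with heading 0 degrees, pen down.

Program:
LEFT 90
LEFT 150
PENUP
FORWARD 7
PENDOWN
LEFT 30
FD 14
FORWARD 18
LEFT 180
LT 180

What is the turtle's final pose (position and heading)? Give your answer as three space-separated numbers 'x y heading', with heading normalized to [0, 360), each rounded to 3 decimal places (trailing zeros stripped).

Executing turtle program step by step:
Start: pos=(0,0), heading=0, pen down
LT 90: heading 0 -> 90
LT 150: heading 90 -> 240
PU: pen up
FD 7: (0,0) -> (-3.5,-6.062) [heading=240, move]
PD: pen down
LT 30: heading 240 -> 270
FD 14: (-3.5,-6.062) -> (-3.5,-20.062) [heading=270, draw]
FD 18: (-3.5,-20.062) -> (-3.5,-38.062) [heading=270, draw]
LT 180: heading 270 -> 90
LT 180: heading 90 -> 270
Final: pos=(-3.5,-38.062), heading=270, 2 segment(s) drawn

Answer: -3.5 -38.062 270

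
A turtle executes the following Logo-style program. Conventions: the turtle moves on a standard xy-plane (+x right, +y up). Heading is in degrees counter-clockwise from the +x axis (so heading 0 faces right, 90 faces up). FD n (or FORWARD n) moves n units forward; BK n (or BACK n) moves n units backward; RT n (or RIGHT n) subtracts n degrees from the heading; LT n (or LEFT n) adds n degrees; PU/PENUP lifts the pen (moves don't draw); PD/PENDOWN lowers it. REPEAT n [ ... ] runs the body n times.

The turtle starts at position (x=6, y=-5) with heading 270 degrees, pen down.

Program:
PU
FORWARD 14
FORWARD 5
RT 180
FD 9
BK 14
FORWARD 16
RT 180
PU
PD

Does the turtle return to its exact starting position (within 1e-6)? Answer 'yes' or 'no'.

Executing turtle program step by step:
Start: pos=(6,-5), heading=270, pen down
PU: pen up
FD 14: (6,-5) -> (6,-19) [heading=270, move]
FD 5: (6,-19) -> (6,-24) [heading=270, move]
RT 180: heading 270 -> 90
FD 9: (6,-24) -> (6,-15) [heading=90, move]
BK 14: (6,-15) -> (6,-29) [heading=90, move]
FD 16: (6,-29) -> (6,-13) [heading=90, move]
RT 180: heading 90 -> 270
PU: pen up
PD: pen down
Final: pos=(6,-13), heading=270, 0 segment(s) drawn

Start position: (6, -5)
Final position: (6, -13)
Distance = 8; >= 1e-6 -> NOT closed

Answer: no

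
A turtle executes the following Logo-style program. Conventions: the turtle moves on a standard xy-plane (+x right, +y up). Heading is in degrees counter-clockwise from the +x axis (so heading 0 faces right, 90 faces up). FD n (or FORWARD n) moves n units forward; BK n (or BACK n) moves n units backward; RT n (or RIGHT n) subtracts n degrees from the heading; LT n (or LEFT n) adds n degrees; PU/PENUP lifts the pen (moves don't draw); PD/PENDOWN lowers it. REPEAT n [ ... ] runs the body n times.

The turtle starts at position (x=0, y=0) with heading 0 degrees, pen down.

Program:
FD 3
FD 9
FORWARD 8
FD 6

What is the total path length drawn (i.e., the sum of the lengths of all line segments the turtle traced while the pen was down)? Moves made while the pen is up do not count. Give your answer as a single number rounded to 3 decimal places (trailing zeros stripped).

Answer: 26

Derivation:
Executing turtle program step by step:
Start: pos=(0,0), heading=0, pen down
FD 3: (0,0) -> (3,0) [heading=0, draw]
FD 9: (3,0) -> (12,0) [heading=0, draw]
FD 8: (12,0) -> (20,0) [heading=0, draw]
FD 6: (20,0) -> (26,0) [heading=0, draw]
Final: pos=(26,0), heading=0, 4 segment(s) drawn

Segment lengths:
  seg 1: (0,0) -> (3,0), length = 3
  seg 2: (3,0) -> (12,0), length = 9
  seg 3: (12,0) -> (20,0), length = 8
  seg 4: (20,0) -> (26,0), length = 6
Total = 26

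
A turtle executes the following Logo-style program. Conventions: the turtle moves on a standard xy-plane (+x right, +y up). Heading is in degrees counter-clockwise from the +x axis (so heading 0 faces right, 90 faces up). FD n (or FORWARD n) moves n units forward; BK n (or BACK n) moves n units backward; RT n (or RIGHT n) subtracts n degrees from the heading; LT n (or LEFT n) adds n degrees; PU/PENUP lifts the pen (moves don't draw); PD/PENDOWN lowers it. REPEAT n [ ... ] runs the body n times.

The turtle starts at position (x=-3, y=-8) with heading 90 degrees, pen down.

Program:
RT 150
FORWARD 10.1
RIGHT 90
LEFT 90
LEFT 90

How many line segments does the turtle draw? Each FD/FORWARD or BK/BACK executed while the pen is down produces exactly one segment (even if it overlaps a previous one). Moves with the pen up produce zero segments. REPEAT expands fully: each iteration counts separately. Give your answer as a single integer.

Executing turtle program step by step:
Start: pos=(-3,-8), heading=90, pen down
RT 150: heading 90 -> 300
FD 10.1: (-3,-8) -> (2.05,-16.747) [heading=300, draw]
RT 90: heading 300 -> 210
LT 90: heading 210 -> 300
LT 90: heading 300 -> 30
Final: pos=(2.05,-16.747), heading=30, 1 segment(s) drawn
Segments drawn: 1

Answer: 1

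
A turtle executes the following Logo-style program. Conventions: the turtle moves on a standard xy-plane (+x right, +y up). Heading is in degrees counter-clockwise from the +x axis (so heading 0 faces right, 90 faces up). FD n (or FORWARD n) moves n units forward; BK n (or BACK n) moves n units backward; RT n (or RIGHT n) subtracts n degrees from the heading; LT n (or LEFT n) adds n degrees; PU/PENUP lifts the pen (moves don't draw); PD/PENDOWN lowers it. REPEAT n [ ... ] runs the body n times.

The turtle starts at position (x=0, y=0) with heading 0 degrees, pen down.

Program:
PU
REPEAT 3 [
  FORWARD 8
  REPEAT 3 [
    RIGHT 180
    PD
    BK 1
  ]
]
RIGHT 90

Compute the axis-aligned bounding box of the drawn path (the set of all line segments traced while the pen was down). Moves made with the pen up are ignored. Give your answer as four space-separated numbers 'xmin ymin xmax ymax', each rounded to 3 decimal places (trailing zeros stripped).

Answer: 0 0 9 0

Derivation:
Executing turtle program step by step:
Start: pos=(0,0), heading=0, pen down
PU: pen up
REPEAT 3 [
  -- iteration 1/3 --
  FD 8: (0,0) -> (8,0) [heading=0, move]
  REPEAT 3 [
    -- iteration 1/3 --
    RT 180: heading 0 -> 180
    PD: pen down
    BK 1: (8,0) -> (9,0) [heading=180, draw]
    -- iteration 2/3 --
    RT 180: heading 180 -> 0
    PD: pen down
    BK 1: (9,0) -> (8,0) [heading=0, draw]
    -- iteration 3/3 --
    RT 180: heading 0 -> 180
    PD: pen down
    BK 1: (8,0) -> (9,0) [heading=180, draw]
  ]
  -- iteration 2/3 --
  FD 8: (9,0) -> (1,0) [heading=180, draw]
  REPEAT 3 [
    -- iteration 1/3 --
    RT 180: heading 180 -> 0
    PD: pen down
    BK 1: (1,0) -> (0,0) [heading=0, draw]
    -- iteration 2/3 --
    RT 180: heading 0 -> 180
    PD: pen down
    BK 1: (0,0) -> (1,0) [heading=180, draw]
    -- iteration 3/3 --
    RT 180: heading 180 -> 0
    PD: pen down
    BK 1: (1,0) -> (0,0) [heading=0, draw]
  ]
  -- iteration 3/3 --
  FD 8: (0,0) -> (8,0) [heading=0, draw]
  REPEAT 3 [
    -- iteration 1/3 --
    RT 180: heading 0 -> 180
    PD: pen down
    BK 1: (8,0) -> (9,0) [heading=180, draw]
    -- iteration 2/3 --
    RT 180: heading 180 -> 0
    PD: pen down
    BK 1: (9,0) -> (8,0) [heading=0, draw]
    -- iteration 3/3 --
    RT 180: heading 0 -> 180
    PD: pen down
    BK 1: (8,0) -> (9,0) [heading=180, draw]
  ]
]
RT 90: heading 180 -> 90
Final: pos=(9,0), heading=90, 11 segment(s) drawn

Segment endpoints: x in {0, 1, 8, 9}, y in {0, 0, 0, 0, 0, 0, 0, 0, 0, 0, 0, 0}
xmin=0, ymin=0, xmax=9, ymax=0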